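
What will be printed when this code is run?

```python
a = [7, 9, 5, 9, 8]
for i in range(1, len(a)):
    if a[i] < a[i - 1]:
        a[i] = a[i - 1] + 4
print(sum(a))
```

67

i=1: 9>=7, unchanged → [7, 9, 5, 9, 8]
i=2: 5<9, a[2] = 9+4 = 13 → [7, 9, 13, 9, 8]
i=3: 9<13, a[3] = 13+4 = 17 → [7, 9, 13, 17, 8]
i=4: 8<17, a[4] = 17+4 = 21 → [7, 9, 13, 17, 21]
sum = 67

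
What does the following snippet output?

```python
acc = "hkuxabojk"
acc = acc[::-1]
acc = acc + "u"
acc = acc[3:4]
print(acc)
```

b

reverse → 'kjobaxukh'
+ 'u' → 'kjobaxukhu'
slice [3:4] → 'b'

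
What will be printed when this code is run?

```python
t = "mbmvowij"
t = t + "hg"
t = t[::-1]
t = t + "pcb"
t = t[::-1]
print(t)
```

bcpmbmvowijhg

+ 'hg' → 'mbmvowijhg'
reverse → 'ghjiwovmbm'
+ 'pcb' → 'ghjiwovmbmpcb'
reverse → 'bcpmbmvowijhg'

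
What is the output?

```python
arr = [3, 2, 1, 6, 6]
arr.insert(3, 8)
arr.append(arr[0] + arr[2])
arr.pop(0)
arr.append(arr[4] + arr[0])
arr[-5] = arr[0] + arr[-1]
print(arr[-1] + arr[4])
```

14

insert 8 at 3 → [3, 2, 1, 8, 6, 6]
append arr[0]+arr[2] = 3+1 = 4 → [3, 2, 1, 8, 6, 6, 4]
pop(0) removes 3 → [2, 1, 8, 6, 6, 4]
append arr[4]+arr[0] = 6+2 = 8 → [2, 1, 8, 6, 6, 4, 8]
arr[-5] = arr[0]+arr[-1] = 2+8 = 10 → [2, 1, 10, 6, 6, 4, 8]
arr[-1]+arr[4] = 8+6 = 14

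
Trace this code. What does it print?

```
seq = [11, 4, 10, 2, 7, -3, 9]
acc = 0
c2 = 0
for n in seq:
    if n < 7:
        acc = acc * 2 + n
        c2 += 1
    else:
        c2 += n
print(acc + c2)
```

n=11: not <7; c2=11
n=4: <7, acc = 0*2+4 = 4; c2=12
n=10: not <7; c2=22
n=2: <7, acc = 4*2+2 = 10; c2=23
n=7: not <7; c2=30
n=-3: <7, acc = 10*2+(-3) = 17; c2=31
n=9: not <7; c2=40
acc+c2 = 17+40 = 57

57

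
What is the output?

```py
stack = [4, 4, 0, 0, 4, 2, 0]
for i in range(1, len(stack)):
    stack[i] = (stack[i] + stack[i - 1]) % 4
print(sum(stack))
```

i=1: stack[1] = (4+4)%4 = 0 → [4, 0, 0, 0, 4, 2, 0]
i=2: stack[2] = (0+0)%4 = 0 → [4, 0, 0, 0, 4, 2, 0]
i=3: stack[3] = (0+0)%4 = 0 → [4, 0, 0, 0, 4, 2, 0]
i=4: stack[4] = (4+0)%4 = 0 → [4, 0, 0, 0, 0, 2, 0]
i=5: stack[5] = (2+0)%4 = 2 → [4, 0, 0, 0, 0, 2, 0]
i=6: stack[6] = (0+2)%4 = 2 → [4, 0, 0, 0, 0, 2, 2]
sum = 8

8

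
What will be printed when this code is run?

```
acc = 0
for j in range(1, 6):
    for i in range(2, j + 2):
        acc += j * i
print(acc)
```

j=1,i=2: acc = 0+2 = 2
j=2,i=2: acc = 2+4 = 6
j=2,i=3: acc = 6+6 = 12
j=3,i=2: acc = 12+6 = 18
j=3,i=3: acc = 18+9 = 27
j=3,i=4: acc = 27+12 = 39
j=4,i=2: acc = 39+8 = 47
j=4,i=3: acc = 47+12 = 59
j=4,i=4: acc = 59+16 = 75
j=4,i=5: acc = 75+20 = 95
j=5,i=2: acc = 95+10 = 105
j=5,i=3: acc = 105+15 = 120
j=5,i=4: acc = 120+20 = 140
j=5,i=5: acc = 140+25 = 165
j=5,i=6: acc = 165+30 = 195

195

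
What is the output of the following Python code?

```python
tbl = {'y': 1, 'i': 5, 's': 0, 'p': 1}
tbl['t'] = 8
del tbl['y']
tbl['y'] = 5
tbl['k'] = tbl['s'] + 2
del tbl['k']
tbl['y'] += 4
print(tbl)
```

tbl['t'] = 8 → {'y': 1, 'i': 5, 's': 0, 'p': 1, 't': 8}
del 'y' → {'i': 5, 's': 0, 'p': 1, 't': 8}
tbl['y'] = 5 → {'i': 5, 's': 0, 'p': 1, 't': 8, 'y': 5}
tbl['k'] = tbl['s']+2 = 2 → {'i': 5, 's': 0, 'p': 1, 't': 8, 'y': 5, 'k': 2}
del 'k' → {'i': 5, 's': 0, 'p': 1, 't': 8, 'y': 5}
tbl['y'] = 5+4 = 9 → {'i': 5, 's': 0, 'p': 1, 't': 8, 'y': 9}

{'i': 5, 's': 0, 'p': 1, 't': 8, 'y': 9}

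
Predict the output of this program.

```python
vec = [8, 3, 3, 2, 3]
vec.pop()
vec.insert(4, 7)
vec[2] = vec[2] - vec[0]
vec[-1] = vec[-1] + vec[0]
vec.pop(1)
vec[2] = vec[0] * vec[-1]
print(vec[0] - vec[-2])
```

-112

pop() removes 3 → [8, 3, 3, 2]
insert 7 at 4 → [8, 3, 3, 2, 7]
vec[2] = vec[2]-vec[0] = 3-8 = -5 → [8, 3, -5, 2, 7]
vec[-1] = vec[-1]+vec[0] = 7+8 = 15 → [8, 3, -5, 2, 15]
pop(1) removes 3 → [8, -5, 2, 15]
vec[2] = vec[0]*vec[-1] = 8*15 = 120 → [8, -5, 120, 15]
vec[0]-vec[-2] = 8-120 = -112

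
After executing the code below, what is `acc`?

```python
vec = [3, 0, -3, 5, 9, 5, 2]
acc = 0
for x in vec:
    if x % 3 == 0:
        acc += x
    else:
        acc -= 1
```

6

x=3: %3==0, acc = 0+3 = 3
x=0: %3==0, acc = 3+0 = 3
x=-3: %3==0, acc = 3+(-3) = 0
x=5: not %3==0, acc = 0-1 = -1
x=9: %3==0, acc = (-1)+9 = 8
x=5: not %3==0, acc = 8-1 = 7
x=2: not %3==0, acc = 7-1 = 6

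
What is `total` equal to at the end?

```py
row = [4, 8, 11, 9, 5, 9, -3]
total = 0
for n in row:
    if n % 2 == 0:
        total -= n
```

-12

n=4: even, total = 0-4 = -4
n=8: even, total = (-4)-8 = -12
n=11: not even
n=9: not even
n=5: not even
n=9: not even
n=-3: not even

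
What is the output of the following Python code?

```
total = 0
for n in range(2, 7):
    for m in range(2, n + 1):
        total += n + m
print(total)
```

n=2,m=2: total = 0+4 = 4
n=3,m=2: total = 4+5 = 9
n=3,m=3: total = 9+6 = 15
n=4,m=2: total = 15+6 = 21
n=4,m=3: total = 21+7 = 28
n=4,m=4: total = 28+8 = 36
n=5,m=2: total = 36+7 = 43
n=5,m=3: total = 43+8 = 51
n=5,m=4: total = 51+9 = 60
n=5,m=5: total = 60+10 = 70
n=6,m=2: total = 70+8 = 78
n=6,m=3: total = 78+9 = 87
n=6,m=4: total = 87+10 = 97
n=6,m=5: total = 97+11 = 108
n=6,m=6: total = 108+12 = 120

120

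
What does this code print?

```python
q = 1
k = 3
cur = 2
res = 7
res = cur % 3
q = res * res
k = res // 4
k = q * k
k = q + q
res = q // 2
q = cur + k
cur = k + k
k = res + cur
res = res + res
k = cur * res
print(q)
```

10

res = 2%3 = 2
q = 2*2 = 4
k = 2//4 = 0
k = 4*0 = 0
k = 4+4 = 8
res = 4//2 = 2
q = 2+8 = 10
cur = 8+8 = 16
k = 2+16 = 18
res = 2+2 = 4
k = 16*4 = 64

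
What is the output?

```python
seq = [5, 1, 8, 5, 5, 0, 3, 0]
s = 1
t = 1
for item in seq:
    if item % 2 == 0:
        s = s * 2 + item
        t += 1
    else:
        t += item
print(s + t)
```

63

item=5: not even; t=6
item=1: not even; t=7
item=8: even, s = 1*2+8 = 10; t=8
item=5: not even; t=13
item=5: not even; t=18
item=0: even, s = 10*2+0 = 20; t=19
item=3: not even; t=22
item=0: even, s = 20*2+0 = 40; t=23
s+t = 40+23 = 63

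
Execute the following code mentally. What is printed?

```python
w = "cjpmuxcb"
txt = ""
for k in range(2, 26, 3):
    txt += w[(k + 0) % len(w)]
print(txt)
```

k=2: add w[2]='p' → 'p'
k=5: add w[5]='x' → 'px'
k=8: add w[0]='c' → 'pxc'
k=11: add w[3]='m' → 'pxcm'
k=14: add w[6]='c' → 'pxcmc'
k=17: add w[1]='j' → 'pxcmcj'
k=20: add w[4]='u' → 'pxcmcju'
k=23: add w[7]='b' → 'pxcmcjub'

pxcmcjub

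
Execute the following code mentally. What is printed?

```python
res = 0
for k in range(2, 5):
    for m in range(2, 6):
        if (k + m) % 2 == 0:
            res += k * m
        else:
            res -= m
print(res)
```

k=2,m=2: even sum, res = 0+4 = 4
k=2,m=3: odd sum, res = 4-3 = 1
k=2,m=4: even sum, res = 1+8 = 9
k=2,m=5: odd sum, res = 9-5 = 4
k=3,m=2: odd sum, res = 4-2 = 2
k=3,m=3: even sum, res = 2+9 = 11
k=3,m=4: odd sum, res = 11-4 = 7
k=3,m=5: even sum, res = 7+15 = 22
k=4,m=2: even sum, res = 22+8 = 30
k=4,m=3: odd sum, res = 30-3 = 27
k=4,m=4: even sum, res = 27+16 = 43
k=4,m=5: odd sum, res = 43-5 = 38

38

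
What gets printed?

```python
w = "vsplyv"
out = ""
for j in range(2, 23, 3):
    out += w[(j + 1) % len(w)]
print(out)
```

lvlvlvl

j=2: add w[3]='l' → 'l'
j=5: add w[0]='v' → 'lv'
j=8: add w[3]='l' → 'lvl'
j=11: add w[0]='v' → 'lvlv'
j=14: add w[3]='l' → 'lvlvl'
j=17: add w[0]='v' → 'lvlvlv'
j=20: add w[3]='l' → 'lvlvlvl'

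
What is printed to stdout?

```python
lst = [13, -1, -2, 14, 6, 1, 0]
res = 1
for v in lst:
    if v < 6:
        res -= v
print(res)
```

v=13: not <6
v=-1: <6, res = 1-(-1) = 2
v=-2: <6, res = 2-(-2) = 4
v=14: not <6
v=6: not <6
v=1: <6, res = 4-1 = 3
v=0: <6, res = 3-0 = 3

3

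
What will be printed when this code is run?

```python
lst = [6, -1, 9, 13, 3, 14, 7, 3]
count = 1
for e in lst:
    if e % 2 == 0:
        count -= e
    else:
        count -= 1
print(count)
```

e=6: even, count = 1-6 = -5
e=-1: not even, count = (-5)-1 = -6
e=9: not even, count = (-6)-1 = -7
e=13: not even, count = (-7)-1 = -8
e=3: not even, count = (-8)-1 = -9
e=14: even, count = (-9)-14 = -23
e=7: not even, count = (-23)-1 = -24
e=3: not even, count = (-24)-1 = -25

-25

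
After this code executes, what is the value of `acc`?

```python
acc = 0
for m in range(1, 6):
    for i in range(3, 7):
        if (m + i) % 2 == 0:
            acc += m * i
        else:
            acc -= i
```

86

m=1,i=3: even sum, acc = 0+3 = 3
m=1,i=4: odd sum, acc = 3-4 = -1
m=1,i=5: even sum, acc = (-1)+5 = 4
m=1,i=6: odd sum, acc = 4-6 = -2
m=2,i=3: odd sum, acc = (-2)-3 = -5
m=2,i=4: even sum, acc = (-5)+8 = 3
m=2,i=5: odd sum, acc = 3-5 = -2
m=2,i=6: even sum, acc = (-2)+12 = 10
m=3,i=3: even sum, acc = 10+9 = 19
m=3,i=4: odd sum, acc = 19-4 = 15
m=3,i=5: even sum, acc = 15+15 = 30
m=3,i=6: odd sum, acc = 30-6 = 24
m=4,i=3: odd sum, acc = 24-3 = 21
m=4,i=4: even sum, acc = 21+16 = 37
m=4,i=5: odd sum, acc = 37-5 = 32
m=4,i=6: even sum, acc = 32+24 = 56
m=5,i=3: even sum, acc = 56+15 = 71
m=5,i=4: odd sum, acc = 71-4 = 67
m=5,i=5: even sum, acc = 67+25 = 92
m=5,i=6: odd sum, acc = 92-6 = 86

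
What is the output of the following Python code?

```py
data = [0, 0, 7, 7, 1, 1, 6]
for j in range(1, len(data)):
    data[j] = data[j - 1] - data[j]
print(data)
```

[0, 0, -7, -14, -15, -16, -22]

j=1: data[1] = 0-0 = 0 → [0, 0, 7, 7, 1, 1, 6]
j=2: data[2] = 0-7 = -7 → [0, 0, -7, 7, 1, 1, 6]
j=3: data[3] = (-7)-7 = -14 → [0, 0, -7, -14, 1, 1, 6]
j=4: data[4] = (-14)-1 = -15 → [0, 0, -7, -14, -15, 1, 6]
j=5: data[5] = (-15)-1 = -16 → [0, 0, -7, -14, -15, -16, 6]
j=6: data[6] = (-16)-6 = -22 → [0, 0, -7, -14, -15, -16, -22]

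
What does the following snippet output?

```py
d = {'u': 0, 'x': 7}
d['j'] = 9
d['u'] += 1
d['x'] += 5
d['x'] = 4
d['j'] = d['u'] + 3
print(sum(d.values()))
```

d['j'] = 9 → {'u': 0, 'x': 7, 'j': 9}
d['u'] = 0+1 = 1 → {'u': 1, 'x': 7, 'j': 9}
d['x'] = 7+5 = 12 → {'u': 1, 'x': 12, 'j': 9}
d['x'] = 4 → {'u': 1, 'x': 4, 'j': 9}
d['j'] = d['u']+3 = 4 → {'u': 1, 'x': 4, 'j': 4}
sum of values = 9

9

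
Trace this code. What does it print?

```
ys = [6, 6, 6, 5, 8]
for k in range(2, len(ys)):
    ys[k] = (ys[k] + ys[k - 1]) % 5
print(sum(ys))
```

16

k=2: ys[2] = (6+6)%5 = 2 → [6, 6, 2, 5, 8]
k=3: ys[3] = (5+2)%5 = 2 → [6, 6, 2, 2, 8]
k=4: ys[4] = (8+2)%5 = 0 → [6, 6, 2, 2, 0]
sum = 16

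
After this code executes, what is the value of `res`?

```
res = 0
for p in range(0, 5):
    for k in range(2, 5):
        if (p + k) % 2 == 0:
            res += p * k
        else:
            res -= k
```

p=0,k=2: even sum, res = 0+0 = 0
p=0,k=3: odd sum, res = 0-3 = -3
p=0,k=4: even sum, res = (-3)+0 = -3
p=1,k=2: odd sum, res = (-3)-2 = -5
p=1,k=3: even sum, res = (-5)+3 = -2
p=1,k=4: odd sum, res = (-2)-4 = -6
p=2,k=2: even sum, res = (-6)+4 = -2
p=2,k=3: odd sum, res = (-2)-3 = -5
p=2,k=4: even sum, res = (-5)+8 = 3
p=3,k=2: odd sum, res = 3-2 = 1
p=3,k=3: even sum, res = 1+9 = 10
p=3,k=4: odd sum, res = 10-4 = 6
p=4,k=2: even sum, res = 6+8 = 14
p=4,k=3: odd sum, res = 14-3 = 11
p=4,k=4: even sum, res = 11+16 = 27

27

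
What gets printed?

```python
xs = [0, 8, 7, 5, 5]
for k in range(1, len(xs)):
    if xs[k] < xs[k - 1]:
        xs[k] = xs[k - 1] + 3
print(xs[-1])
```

17

k=1: 8>=0, unchanged → [0, 8, 7, 5, 5]
k=2: 7<8, xs[2] = 8+3 = 11 → [0, 8, 11, 5, 5]
k=3: 5<11, xs[3] = 11+3 = 14 → [0, 8, 11, 14, 5]
k=4: 5<14, xs[4] = 14+3 = 17 → [0, 8, 11, 14, 17]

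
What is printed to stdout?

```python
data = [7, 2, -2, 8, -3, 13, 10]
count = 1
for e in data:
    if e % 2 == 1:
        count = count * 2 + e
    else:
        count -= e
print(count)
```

e=7: odd, count = 1*2+7 = 9
e=2: not odd, count = 9-2 = 7
e=-2: not odd, count = 7-(-2) = 9
e=8: not odd, count = 9-8 = 1
e=-3: odd, count = 1*2+(-3) = -1
e=13: odd, count = (-1)*2+13 = 11
e=10: not odd, count = 11-10 = 1

1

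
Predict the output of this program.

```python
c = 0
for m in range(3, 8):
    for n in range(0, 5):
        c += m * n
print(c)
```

250

m=3,n=0: c = 0+0 = 0
m=3,n=1: c = 0+3 = 3
m=3,n=2: c = 3+6 = 9
m=3,n=3: c = 9+9 = 18
m=3,n=4: c = 18+12 = 30
m=4,n=0: c = 30+0 = 30
m=4,n=1: c = 30+4 = 34
m=4,n=2: c = 34+8 = 42
m=4,n=3: c = 42+12 = 54
m=4,n=4: c = 54+16 = 70
m=5,n=0: c = 70+0 = 70
m=5,n=1: c = 70+5 = 75
m=5,n=2: c = 75+10 = 85
m=5,n=3: c = 85+15 = 100
m=5,n=4: c = 100+20 = 120
m=6,n=0: c = 120+0 = 120
m=6,n=1: c = 120+6 = 126
m=6,n=2: c = 126+12 = 138
m=6,n=3: c = 138+18 = 156
m=6,n=4: c = 156+24 = 180
m=7,n=0: c = 180+0 = 180
m=7,n=1: c = 180+7 = 187
m=7,n=2: c = 187+14 = 201
m=7,n=3: c = 201+21 = 222
m=7,n=4: c = 222+28 = 250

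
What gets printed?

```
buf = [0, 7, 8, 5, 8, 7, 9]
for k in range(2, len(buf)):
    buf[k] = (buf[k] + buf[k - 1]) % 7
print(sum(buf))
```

16

k=2: buf[2] = (8+7)%7 = 1 → [0, 7, 1, 5, 8, 7, 9]
k=3: buf[3] = (5+1)%7 = 6 → [0, 7, 1, 6, 8, 7, 9]
k=4: buf[4] = (8+6)%7 = 0 → [0, 7, 1, 6, 0, 7, 9]
k=5: buf[5] = (7+0)%7 = 0 → [0, 7, 1, 6, 0, 0, 9]
k=6: buf[6] = (9+0)%7 = 2 → [0, 7, 1, 6, 0, 0, 2]
sum = 16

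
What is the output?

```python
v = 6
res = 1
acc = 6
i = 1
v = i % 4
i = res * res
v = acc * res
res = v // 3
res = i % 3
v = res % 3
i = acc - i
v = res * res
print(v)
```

1

v = 1%4 = 1
i = 1*1 = 1
v = 6*1 = 6
res = 6//3 = 2
res = 1%3 = 1
v = 1%3 = 1
i = 6-1 = 5
v = 1*1 = 1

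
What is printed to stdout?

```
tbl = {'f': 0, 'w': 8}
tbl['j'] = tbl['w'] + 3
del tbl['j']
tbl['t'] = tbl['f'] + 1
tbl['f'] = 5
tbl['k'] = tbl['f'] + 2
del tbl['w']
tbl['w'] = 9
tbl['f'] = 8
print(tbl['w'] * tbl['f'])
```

tbl['j'] = tbl['w']+3 = 11 → {'f': 0, 'w': 8, 'j': 11}
del 'j' → {'f': 0, 'w': 8}
tbl['t'] = tbl['f']+1 = 1 → {'f': 0, 'w': 8, 't': 1}
tbl['f'] = 5 → {'f': 5, 'w': 8, 't': 1}
tbl['k'] = tbl['f']+2 = 7 → {'f': 5, 'w': 8, 't': 1, 'k': 7}
del 'w' → {'f': 5, 't': 1, 'k': 7}
tbl['w'] = 9 → {'f': 5, 't': 1, 'k': 7, 'w': 9}
tbl['f'] = 8 → {'f': 8, 't': 1, 'k': 7, 'w': 9}
tbl['w']*tbl['f'] = 9*8 = 72

72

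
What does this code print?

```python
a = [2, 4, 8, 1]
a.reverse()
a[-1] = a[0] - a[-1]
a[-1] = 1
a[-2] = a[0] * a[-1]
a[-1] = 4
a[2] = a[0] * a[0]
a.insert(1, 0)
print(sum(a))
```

reverse → [1, 8, 4, 2]
a[-1] = a[0]-a[-1] = 1-2 = -1 → [1, 8, 4, -1]
a[-1] = 1 → [1, 8, 4, 1]
a[-2] = a[0]*a[-1] = 1*1 = 1 → [1, 8, 1, 1]
a[-1] = 4 → [1, 8, 1, 4]
a[2] = a[0]*a[0] = 1*1 = 1 → [1, 8, 1, 4]
insert 0 at 1 → [1, 0, 8, 1, 4]
sum = 14

14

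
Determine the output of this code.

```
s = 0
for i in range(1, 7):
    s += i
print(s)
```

21

i=1: s = 0+1 = 1
i=2: s = 1+2 = 3
i=3: s = 3+3 = 6
i=4: s = 6+4 = 10
i=5: s = 10+5 = 15
i=6: s = 15+6 = 21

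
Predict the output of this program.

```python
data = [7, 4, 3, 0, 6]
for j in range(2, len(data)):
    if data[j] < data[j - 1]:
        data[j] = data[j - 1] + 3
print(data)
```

[7, 4, 7, 10, 13]

j=2: 3<4, data[2] = 4+3 = 7 → [7, 4, 7, 0, 6]
j=3: 0<7, data[3] = 7+3 = 10 → [7, 4, 7, 10, 6]
j=4: 6<10, data[4] = 10+3 = 13 → [7, 4, 7, 10, 13]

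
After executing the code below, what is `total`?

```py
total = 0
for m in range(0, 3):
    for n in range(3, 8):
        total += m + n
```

m=0,n=3: total = 0+3 = 3
m=0,n=4: total = 3+4 = 7
m=0,n=5: total = 7+5 = 12
m=0,n=6: total = 12+6 = 18
m=0,n=7: total = 18+7 = 25
m=1,n=3: total = 25+4 = 29
m=1,n=4: total = 29+5 = 34
m=1,n=5: total = 34+6 = 40
m=1,n=6: total = 40+7 = 47
m=1,n=7: total = 47+8 = 55
m=2,n=3: total = 55+5 = 60
m=2,n=4: total = 60+6 = 66
m=2,n=5: total = 66+7 = 73
m=2,n=6: total = 73+8 = 81
m=2,n=7: total = 81+9 = 90

90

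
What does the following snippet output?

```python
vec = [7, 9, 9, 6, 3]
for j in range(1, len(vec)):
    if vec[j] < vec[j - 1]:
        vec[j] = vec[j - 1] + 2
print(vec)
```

j=1: 9>=7, unchanged → [7, 9, 9, 6, 3]
j=2: 9>=9, unchanged → [7, 9, 9, 6, 3]
j=3: 6<9, vec[3] = 9+2 = 11 → [7, 9, 9, 11, 3]
j=4: 3<11, vec[4] = 11+2 = 13 → [7, 9, 9, 11, 13]

[7, 9, 9, 11, 13]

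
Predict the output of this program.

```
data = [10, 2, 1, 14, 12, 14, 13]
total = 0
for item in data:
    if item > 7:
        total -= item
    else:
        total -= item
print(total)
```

item=10: >7, total = 0-10 = -10
item=2: not >7, total = (-10)-2 = -12
item=1: not >7, total = (-12)-1 = -13
item=14: >7, total = (-13)-14 = -27
item=12: >7, total = (-27)-12 = -39
item=14: >7, total = (-39)-14 = -53
item=13: >7, total = (-53)-13 = -66

-66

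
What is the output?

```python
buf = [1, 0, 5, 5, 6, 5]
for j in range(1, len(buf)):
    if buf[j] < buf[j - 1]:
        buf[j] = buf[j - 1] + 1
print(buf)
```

[1, 2, 5, 5, 6, 7]

j=1: 0<1, buf[1] = 1+1 = 2 → [1, 2, 5, 5, 6, 5]
j=2: 5>=2, unchanged → [1, 2, 5, 5, 6, 5]
j=3: 5>=5, unchanged → [1, 2, 5, 5, 6, 5]
j=4: 6>=5, unchanged → [1, 2, 5, 5, 6, 5]
j=5: 5<6, buf[5] = 6+1 = 7 → [1, 2, 5, 5, 6, 7]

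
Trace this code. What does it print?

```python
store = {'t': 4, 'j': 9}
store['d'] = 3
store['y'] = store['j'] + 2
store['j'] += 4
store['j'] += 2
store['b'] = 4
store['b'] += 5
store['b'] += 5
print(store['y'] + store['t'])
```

15

store['d'] = 3 → {'t': 4, 'j': 9, 'd': 3}
store['y'] = store['j']+2 = 11 → {'t': 4, 'j': 9, 'd': 3, 'y': 11}
store['j'] = 9+4 = 13 → {'t': 4, 'j': 13, 'd': 3, 'y': 11}
store['j'] = 13+2 = 15 → {'t': 4, 'j': 15, 'd': 3, 'y': 11}
store['b'] = 4 → {'t': 4, 'j': 15, 'd': 3, 'y': 11, 'b': 4}
store['b'] = 4+5 = 9 → {'t': 4, 'j': 15, 'd': 3, 'y': 11, 'b': 9}
store['b'] = 9+5 = 14 → {'t': 4, 'j': 15, 'd': 3, 'y': 11, 'b': 14}
store['y']+store['t'] = 11+4 = 15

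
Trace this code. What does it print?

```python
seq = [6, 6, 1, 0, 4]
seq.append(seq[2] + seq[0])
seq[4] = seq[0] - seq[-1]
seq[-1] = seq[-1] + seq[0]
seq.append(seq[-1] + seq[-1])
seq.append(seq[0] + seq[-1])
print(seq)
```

[6, 6, 1, 0, -1, 13, 26, 32]

append seq[2]+seq[0] = 1+6 = 7 → [6, 6, 1, 0, 4, 7]
seq[4] = seq[0]-seq[-1] = 6-7 = -1 → [6, 6, 1, 0, -1, 7]
seq[-1] = seq[-1]+seq[0] = 7+6 = 13 → [6, 6, 1, 0, -1, 13]
append seq[-1]+seq[-1] = 13+13 = 26 → [6, 6, 1, 0, -1, 13, 26]
append seq[0]+seq[-1] = 6+26 = 32 → [6, 6, 1, 0, -1, 13, 26, 32]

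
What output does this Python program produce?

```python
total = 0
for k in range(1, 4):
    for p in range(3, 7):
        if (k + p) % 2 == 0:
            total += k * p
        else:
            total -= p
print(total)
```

24

k=1,p=3: even sum, total = 0+3 = 3
k=1,p=4: odd sum, total = 3-4 = -1
k=1,p=5: even sum, total = (-1)+5 = 4
k=1,p=6: odd sum, total = 4-6 = -2
k=2,p=3: odd sum, total = (-2)-3 = -5
k=2,p=4: even sum, total = (-5)+8 = 3
k=2,p=5: odd sum, total = 3-5 = -2
k=2,p=6: even sum, total = (-2)+12 = 10
k=3,p=3: even sum, total = 10+9 = 19
k=3,p=4: odd sum, total = 19-4 = 15
k=3,p=5: even sum, total = 15+15 = 30
k=3,p=6: odd sum, total = 30-6 = 24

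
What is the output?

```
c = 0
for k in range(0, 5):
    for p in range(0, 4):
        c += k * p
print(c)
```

60

k=0,p=0: c = 0+0 = 0
k=0,p=1: c = 0+0 = 0
k=0,p=2: c = 0+0 = 0
k=0,p=3: c = 0+0 = 0
k=1,p=0: c = 0+0 = 0
k=1,p=1: c = 0+1 = 1
k=1,p=2: c = 1+2 = 3
k=1,p=3: c = 3+3 = 6
k=2,p=0: c = 6+0 = 6
k=2,p=1: c = 6+2 = 8
k=2,p=2: c = 8+4 = 12
k=2,p=3: c = 12+6 = 18
k=3,p=0: c = 18+0 = 18
k=3,p=1: c = 18+3 = 21
k=3,p=2: c = 21+6 = 27
k=3,p=3: c = 27+9 = 36
k=4,p=0: c = 36+0 = 36
k=4,p=1: c = 36+4 = 40
k=4,p=2: c = 40+8 = 48
k=4,p=3: c = 48+12 = 60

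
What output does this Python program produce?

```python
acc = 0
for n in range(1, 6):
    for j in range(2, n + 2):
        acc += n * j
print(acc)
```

195

n=1,j=2: acc = 0+2 = 2
n=2,j=2: acc = 2+4 = 6
n=2,j=3: acc = 6+6 = 12
n=3,j=2: acc = 12+6 = 18
n=3,j=3: acc = 18+9 = 27
n=3,j=4: acc = 27+12 = 39
n=4,j=2: acc = 39+8 = 47
n=4,j=3: acc = 47+12 = 59
n=4,j=4: acc = 59+16 = 75
n=4,j=5: acc = 75+20 = 95
n=5,j=2: acc = 95+10 = 105
n=5,j=3: acc = 105+15 = 120
n=5,j=4: acc = 120+20 = 140
n=5,j=5: acc = 140+25 = 165
n=5,j=6: acc = 165+30 = 195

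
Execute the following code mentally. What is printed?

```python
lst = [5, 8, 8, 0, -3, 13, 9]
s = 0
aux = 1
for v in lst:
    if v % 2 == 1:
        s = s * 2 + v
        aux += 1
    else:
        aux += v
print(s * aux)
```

v=5: odd, s = 0*2+5 = 5; aux=2
v=8: not odd; aux=10
v=8: not odd; aux=18
v=0: not odd; aux=18
v=-3: odd, s = 5*2+(-3) = 7; aux=19
v=13: odd, s = 7*2+13 = 27; aux=20
v=9: odd, s = 27*2+9 = 63; aux=21
s*aux = 63*21 = 1323

1323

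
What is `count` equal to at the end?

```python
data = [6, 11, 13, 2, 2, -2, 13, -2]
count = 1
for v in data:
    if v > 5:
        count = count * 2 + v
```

147

v=6: >5, count = 1*2+6 = 8
v=11: >5, count = 8*2+11 = 27
v=13: >5, count = 27*2+13 = 67
v=2: not >5
v=2: not >5
v=-2: not >5
v=13: >5, count = 67*2+13 = 147
v=-2: not >5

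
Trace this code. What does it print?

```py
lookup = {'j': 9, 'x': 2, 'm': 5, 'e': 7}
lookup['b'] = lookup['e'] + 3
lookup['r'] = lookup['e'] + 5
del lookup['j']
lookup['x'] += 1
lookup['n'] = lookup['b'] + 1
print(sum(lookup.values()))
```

48

lookup['b'] = lookup['e']+3 = 10 → {'j': 9, 'x': 2, 'm': 5, 'e': 7, 'b': 10}
lookup['r'] = lookup['e']+5 = 12 → {'j': 9, 'x': 2, 'm': 5, 'e': 7, 'b': 10, 'r': 12}
del 'j' → {'x': 2, 'm': 5, 'e': 7, 'b': 10, 'r': 12}
lookup['x'] = 2+1 = 3 → {'x': 3, 'm': 5, 'e': 7, 'b': 10, 'r': 12}
lookup['n'] = lookup['b']+1 = 11 → {'x': 3, 'm': 5, 'e': 7, 'b': 10, 'r': 12, 'n': 11}
sum of values = 48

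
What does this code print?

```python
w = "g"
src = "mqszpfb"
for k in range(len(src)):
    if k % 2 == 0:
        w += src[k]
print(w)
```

gmspb

k=0: add 'm' → 'gm'
k=1: skip
k=2: add 's' → 'gms'
k=3: skip
k=4: add 'p' → 'gmsp'
k=5: skip
k=6: add 'b' → 'gmspb'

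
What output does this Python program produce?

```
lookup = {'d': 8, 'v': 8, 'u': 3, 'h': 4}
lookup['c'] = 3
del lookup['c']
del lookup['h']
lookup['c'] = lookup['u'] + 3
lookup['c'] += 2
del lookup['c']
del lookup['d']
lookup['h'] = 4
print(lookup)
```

lookup['c'] = 3 → {'d': 8, 'v': 8, 'u': 3, 'h': 4, 'c': 3}
del 'c' → {'d': 8, 'v': 8, 'u': 3, 'h': 4}
del 'h' → {'d': 8, 'v': 8, 'u': 3}
lookup['c'] = lookup['u']+3 = 6 → {'d': 8, 'v': 8, 'u': 3, 'c': 6}
lookup['c'] = 6+2 = 8 → {'d': 8, 'v': 8, 'u': 3, 'c': 8}
del 'c' → {'d': 8, 'v': 8, 'u': 3}
del 'd' → {'v': 8, 'u': 3}
lookup['h'] = 4 → {'v': 8, 'u': 3, 'h': 4}

{'v': 8, 'u': 3, 'h': 4}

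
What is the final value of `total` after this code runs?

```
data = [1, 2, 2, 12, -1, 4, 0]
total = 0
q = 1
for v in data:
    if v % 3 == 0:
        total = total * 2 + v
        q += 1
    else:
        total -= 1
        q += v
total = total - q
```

-3

v=1: not %3==0, total = 0-1 = -1; q=2
v=2: not %3==0, total = (-1)-1 = -2; q=4
v=2: not %3==0, total = (-2)-1 = -3; q=6
v=12: %3==0, total = (-3)*2+12 = 6; q=7
v=-1: not %3==0, total = 6-1 = 5; q=6
v=4: not %3==0, total = 5-1 = 4; q=10
v=0: %3==0, total = 4*2+0 = 8; q=11
total-q = 8-11 = -3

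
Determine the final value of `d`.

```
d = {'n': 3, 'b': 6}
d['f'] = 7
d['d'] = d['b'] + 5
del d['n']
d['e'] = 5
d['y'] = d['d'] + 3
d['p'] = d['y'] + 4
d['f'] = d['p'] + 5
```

{'b': 6, 'f': 23, 'd': 11, 'e': 5, 'y': 14, 'p': 18}

d['f'] = 7 → {'n': 3, 'b': 6, 'f': 7}
d['d'] = d['b']+5 = 11 → {'n': 3, 'b': 6, 'f': 7, 'd': 11}
del 'n' → {'b': 6, 'f': 7, 'd': 11}
d['e'] = 5 → {'b': 6, 'f': 7, 'd': 11, 'e': 5}
d['y'] = d['d']+3 = 14 → {'b': 6, 'f': 7, 'd': 11, 'e': 5, 'y': 14}
d['p'] = d['y']+4 = 18 → {'b': 6, 'f': 7, 'd': 11, 'e': 5, 'y': 14, 'p': 18}
d['f'] = d['p']+5 = 23 → {'b': 6, 'f': 23, 'd': 11, 'e': 5, 'y': 14, 'p': 18}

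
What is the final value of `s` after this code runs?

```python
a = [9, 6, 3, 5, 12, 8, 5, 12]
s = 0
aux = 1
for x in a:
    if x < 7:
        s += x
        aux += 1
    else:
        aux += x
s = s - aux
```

-27

x=9: not <7; aux=10
x=6: <7, s = 0+6 = 6; aux=11
x=3: <7, s = 6+3 = 9; aux=12
x=5: <7, s = 9+5 = 14; aux=13
x=12: not <7; aux=25
x=8: not <7; aux=33
x=5: <7, s = 14+5 = 19; aux=34
x=12: not <7; aux=46
s-aux = 19-46 = -27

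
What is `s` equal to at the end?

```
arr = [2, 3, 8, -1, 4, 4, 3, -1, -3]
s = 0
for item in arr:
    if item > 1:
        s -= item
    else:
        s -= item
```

item=2: >1, s = 0-2 = -2
item=3: >1, s = (-2)-3 = -5
item=8: >1, s = (-5)-8 = -13
item=-1: not >1, s = (-13)-(-1) = -12
item=4: >1, s = (-12)-4 = -16
item=4: >1, s = (-16)-4 = -20
item=3: >1, s = (-20)-3 = -23
item=-1: not >1, s = (-23)-(-1) = -22
item=-3: not >1, s = (-22)-(-3) = -19

-19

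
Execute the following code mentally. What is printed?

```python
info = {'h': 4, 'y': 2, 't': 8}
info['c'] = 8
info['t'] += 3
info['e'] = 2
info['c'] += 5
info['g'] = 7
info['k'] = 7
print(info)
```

info['c'] = 8 → {'h': 4, 'y': 2, 't': 8, 'c': 8}
info['t'] = 8+3 = 11 → {'h': 4, 'y': 2, 't': 11, 'c': 8}
info['e'] = 2 → {'h': 4, 'y': 2, 't': 11, 'c': 8, 'e': 2}
info['c'] = 8+5 = 13 → {'h': 4, 'y': 2, 't': 11, 'c': 13, 'e': 2}
info['g'] = 7 → {'h': 4, 'y': 2, 't': 11, 'c': 13, 'e': 2, 'g': 7}
info['k'] = 7 → {'h': 4, 'y': 2, 't': 11, 'c': 13, 'e': 2, 'g': 7, 'k': 7}

{'h': 4, 'y': 2, 't': 11, 'c': 13, 'e': 2, 'g': 7, 'k': 7}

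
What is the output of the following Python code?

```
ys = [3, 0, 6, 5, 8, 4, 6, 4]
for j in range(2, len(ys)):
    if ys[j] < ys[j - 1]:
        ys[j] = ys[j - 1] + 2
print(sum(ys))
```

61

j=2: 6>=0, unchanged → [3, 0, 6, 5, 8, 4, 6, 4]
j=3: 5<6, ys[3] = 6+2 = 8 → [3, 0, 6, 8, 8, 4, 6, 4]
j=4: 8>=8, unchanged → [3, 0, 6, 8, 8, 4, 6, 4]
j=5: 4<8, ys[5] = 8+2 = 10 → [3, 0, 6, 8, 8, 10, 6, 4]
j=6: 6<10, ys[6] = 10+2 = 12 → [3, 0, 6, 8, 8, 10, 12, 4]
j=7: 4<12, ys[7] = 12+2 = 14 → [3, 0, 6, 8, 8, 10, 12, 14]
sum = 61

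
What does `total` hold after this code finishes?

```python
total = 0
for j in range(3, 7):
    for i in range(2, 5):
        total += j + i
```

90

j=3,i=2: total = 0+5 = 5
j=3,i=3: total = 5+6 = 11
j=3,i=4: total = 11+7 = 18
j=4,i=2: total = 18+6 = 24
j=4,i=3: total = 24+7 = 31
j=4,i=4: total = 31+8 = 39
j=5,i=2: total = 39+7 = 46
j=5,i=3: total = 46+8 = 54
j=5,i=4: total = 54+9 = 63
j=6,i=2: total = 63+8 = 71
j=6,i=3: total = 71+9 = 80
j=6,i=4: total = 80+10 = 90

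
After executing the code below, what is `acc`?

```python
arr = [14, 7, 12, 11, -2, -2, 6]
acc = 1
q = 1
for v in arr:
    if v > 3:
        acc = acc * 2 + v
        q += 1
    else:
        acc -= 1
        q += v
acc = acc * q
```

v=14: >3, acc = 1*2+14 = 16; q=2
v=7: >3, acc = 16*2+7 = 39; q=3
v=12: >3, acc = 39*2+12 = 90; q=4
v=11: >3, acc = 90*2+11 = 191; q=5
v=-2: not >3, acc = 191-1 = 190; q=3
v=-2: not >3, acc = 190-1 = 189; q=1
v=6: >3, acc = 189*2+6 = 384; q=2
acc*q = 384*2 = 768

768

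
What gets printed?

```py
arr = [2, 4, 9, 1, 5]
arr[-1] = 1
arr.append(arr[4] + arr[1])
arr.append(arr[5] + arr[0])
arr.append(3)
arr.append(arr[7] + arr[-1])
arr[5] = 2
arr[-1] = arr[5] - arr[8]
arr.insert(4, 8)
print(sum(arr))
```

33

arr[-1] = 1 → [2, 4, 9, 1, 1]
append arr[4]+arr[1] = 1+4 = 5 → [2, 4, 9, 1, 1, 5]
append arr[5]+arr[0] = 5+2 = 7 → [2, 4, 9, 1, 1, 5, 7]
append 3 → [2, 4, 9, 1, 1, 5, 7, 3]
append arr[7]+arr[-1] = 3+3 = 6 → [2, 4, 9, 1, 1, 5, 7, 3, 6]
arr[5] = 2 → [2, 4, 9, 1, 1, 2, 7, 3, 6]
arr[-1] = arr[5]-arr[8] = 2-6 = -4 → [2, 4, 9, 1, 1, 2, 7, 3, -4]
insert 8 at 4 → [2, 4, 9, 1, 8, 1, 2, 7, 3, -4]
sum = 33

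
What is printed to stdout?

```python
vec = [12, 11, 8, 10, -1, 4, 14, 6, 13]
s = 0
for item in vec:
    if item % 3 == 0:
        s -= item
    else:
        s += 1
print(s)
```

item=12: %3==0, s = 0-12 = -12
item=11: not %3==0, s = (-12)+1 = -11
item=8: not %3==0, s = (-11)+1 = -10
item=10: not %3==0, s = (-10)+1 = -9
item=-1: not %3==0, s = (-9)+1 = -8
item=4: not %3==0, s = (-8)+1 = -7
item=14: not %3==0, s = (-7)+1 = -6
item=6: %3==0, s = (-6)-6 = -12
item=13: not %3==0, s = (-12)+1 = -11

-11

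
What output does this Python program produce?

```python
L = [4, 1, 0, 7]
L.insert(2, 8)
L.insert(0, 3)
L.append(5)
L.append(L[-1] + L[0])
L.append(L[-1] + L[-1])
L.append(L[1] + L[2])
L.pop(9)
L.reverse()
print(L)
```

insert 8 at 2 → [4, 1, 8, 0, 7]
insert 3 at 0 → [3, 4, 1, 8, 0, 7]
append 5 → [3, 4, 1, 8, 0, 7, 5]
append L[-1]+L[0] = 5+3 = 8 → [3, 4, 1, 8, 0, 7, 5, 8]
append L[-1]+L[-1] = 8+8 = 16 → [3, 4, 1, 8, 0, 7, 5, 8, 16]
append L[1]+L[2] = 4+1 = 5 → [3, 4, 1, 8, 0, 7, 5, 8, 16, 5]
pop(9) removes 5 → [3, 4, 1, 8, 0, 7, 5, 8, 16]
reverse → [16, 8, 5, 7, 0, 8, 1, 4, 3]

[16, 8, 5, 7, 0, 8, 1, 4, 3]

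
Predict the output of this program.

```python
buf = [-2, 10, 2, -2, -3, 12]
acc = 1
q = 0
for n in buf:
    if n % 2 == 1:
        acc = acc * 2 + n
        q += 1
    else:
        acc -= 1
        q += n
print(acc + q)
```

11

n=-2: not odd, acc = 1-1 = 0; q=-2
n=10: not odd, acc = 0-1 = -1; q=8
n=2: not odd, acc = (-1)-1 = -2; q=10
n=-2: not odd, acc = (-2)-1 = -3; q=8
n=-3: odd, acc = (-3)*2+(-3) = -9; q=9
n=12: not odd, acc = (-9)-1 = -10; q=21
acc+q = (-10)+21 = 11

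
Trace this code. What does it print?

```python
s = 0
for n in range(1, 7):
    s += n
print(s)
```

21

n=1: s = 0+1 = 1
n=2: s = 1+2 = 3
n=3: s = 3+3 = 6
n=4: s = 6+4 = 10
n=5: s = 10+5 = 15
n=6: s = 15+6 = 21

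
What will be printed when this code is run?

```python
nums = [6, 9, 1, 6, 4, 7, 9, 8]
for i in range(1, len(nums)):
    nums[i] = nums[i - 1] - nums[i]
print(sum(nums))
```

i=1: nums[1] = 6-9 = -3 → [6, -3, 1, 6, 4, 7, 9, 8]
i=2: nums[2] = (-3)-1 = -4 → [6, -3, -4, 6, 4, 7, 9, 8]
i=3: nums[3] = (-4)-6 = -10 → [6, -3, -4, -10, 4, 7, 9, 8]
i=4: nums[4] = (-10)-4 = -14 → [6, -3, -4, -10, -14, 7, 9, 8]
i=5: nums[5] = (-14)-7 = -21 → [6, -3, -4, -10, -14, -21, 9, 8]
i=6: nums[6] = (-21)-9 = -30 → [6, -3, -4, -10, -14, -21, -30, 8]
i=7: nums[7] = (-30)-8 = -38 → [6, -3, -4, -10, -14, -21, -30, -38]
sum = -114

-114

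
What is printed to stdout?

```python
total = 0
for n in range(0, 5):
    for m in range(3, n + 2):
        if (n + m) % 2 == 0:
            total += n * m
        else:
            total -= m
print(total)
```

n=2,m=3: odd sum, total = 0-3 = -3
n=3,m=3: even sum, total = (-3)+9 = 6
n=3,m=4: odd sum, total = 6-4 = 2
n=4,m=3: odd sum, total = 2-3 = -1
n=4,m=4: even sum, total = (-1)+16 = 15
n=4,m=5: odd sum, total = 15-5 = 10

10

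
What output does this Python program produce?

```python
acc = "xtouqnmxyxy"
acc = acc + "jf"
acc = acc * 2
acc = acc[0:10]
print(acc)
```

+ 'jf' → 'xtouqnmxyxyjf'
repeat ×2 → 'xtouqnmxyxyjfxtouqnmxyxyjf'
slice [0:10] → 'xtouqnmxyx'

xtouqnmxyx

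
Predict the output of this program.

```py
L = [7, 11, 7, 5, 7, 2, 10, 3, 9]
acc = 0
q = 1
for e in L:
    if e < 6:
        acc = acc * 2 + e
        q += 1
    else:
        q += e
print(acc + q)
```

82

e=7: not <6; q=8
e=11: not <6; q=19
e=7: not <6; q=26
e=5: <6, acc = 0*2+5 = 5; q=27
e=7: not <6; q=34
e=2: <6, acc = 5*2+2 = 12; q=35
e=10: not <6; q=45
e=3: <6, acc = 12*2+3 = 27; q=46
e=9: not <6; q=55
acc+q = 27+55 = 82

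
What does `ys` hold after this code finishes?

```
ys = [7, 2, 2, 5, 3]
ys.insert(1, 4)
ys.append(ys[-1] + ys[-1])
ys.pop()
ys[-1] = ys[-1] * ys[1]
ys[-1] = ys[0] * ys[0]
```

[7, 4, 2, 2, 5, 49]

insert 4 at 1 → [7, 4, 2, 2, 5, 3]
append ys[-1]+ys[-1] = 3+3 = 6 → [7, 4, 2, 2, 5, 3, 6]
pop() removes 6 → [7, 4, 2, 2, 5, 3]
ys[-1] = ys[-1]*ys[1] = 3*4 = 12 → [7, 4, 2, 2, 5, 12]
ys[-1] = ys[0]*ys[0] = 7*7 = 49 → [7, 4, 2, 2, 5, 49]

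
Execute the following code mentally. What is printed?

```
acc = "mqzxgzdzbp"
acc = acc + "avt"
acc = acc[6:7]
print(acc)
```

d

+ 'avt' → 'mqzxgzdzbpavt'
slice [6:7] → 'd'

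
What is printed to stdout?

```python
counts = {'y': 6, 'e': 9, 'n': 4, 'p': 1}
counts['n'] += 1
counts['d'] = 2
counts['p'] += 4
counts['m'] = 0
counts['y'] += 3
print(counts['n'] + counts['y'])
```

14

counts['n'] = 4+1 = 5 → {'y': 6, 'e': 9, 'n': 5, 'p': 1}
counts['d'] = 2 → {'y': 6, 'e': 9, 'n': 5, 'p': 1, 'd': 2}
counts['p'] = 1+4 = 5 → {'y': 6, 'e': 9, 'n': 5, 'p': 5, 'd': 2}
counts['m'] = 0 → {'y': 6, 'e': 9, 'n': 5, 'p': 5, 'd': 2, 'm': 0}
counts['y'] = 6+3 = 9 → {'y': 9, 'e': 9, 'n': 5, 'p': 5, 'd': 2, 'm': 0}
counts['n']+counts['y'] = 5+9 = 14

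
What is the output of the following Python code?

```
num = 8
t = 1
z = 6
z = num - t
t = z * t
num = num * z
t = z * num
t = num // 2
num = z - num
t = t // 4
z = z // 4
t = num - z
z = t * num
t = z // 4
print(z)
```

z = 8-1 = 7
t = 7*1 = 7
num = 8*7 = 56
t = 7*56 = 392
t = 56//2 = 28
num = 7-56 = -49
t = 28//4 = 7
z = 7//4 = 1
t = (-49)-1 = -50
z = (-50)*(-49) = 2450
t = 2450//4 = 612

2450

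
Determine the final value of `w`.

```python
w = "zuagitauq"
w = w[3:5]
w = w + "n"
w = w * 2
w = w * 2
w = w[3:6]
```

slice [3:5] → 'gi'
+ 'n' → 'gin'
repeat ×2 → 'gingin'
repeat ×2 → 'gingingingin'
slice [3:6] → 'gin'

'gin'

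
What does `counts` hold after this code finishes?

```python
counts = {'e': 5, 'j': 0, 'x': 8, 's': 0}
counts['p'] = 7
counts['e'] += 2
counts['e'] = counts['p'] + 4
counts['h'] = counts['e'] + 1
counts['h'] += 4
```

counts['p'] = 7 → {'e': 5, 'j': 0, 'x': 8, 's': 0, 'p': 7}
counts['e'] = 5+2 = 7 → {'e': 7, 'j': 0, 'x': 8, 's': 0, 'p': 7}
counts['e'] = counts['p']+4 = 11 → {'e': 11, 'j': 0, 'x': 8, 's': 0, 'p': 7}
counts['h'] = counts['e']+1 = 12 → {'e': 11, 'j': 0, 'x': 8, 's': 0, 'p': 7, 'h': 12}
counts['h'] = 12+4 = 16 → {'e': 11, 'j': 0, 'x': 8, 's': 0, 'p': 7, 'h': 16}

{'e': 11, 'j': 0, 'x': 8, 's': 0, 'p': 7, 'h': 16}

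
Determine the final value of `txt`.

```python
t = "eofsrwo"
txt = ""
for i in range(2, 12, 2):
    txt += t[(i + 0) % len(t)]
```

'froos'

i=2: add t[2]='f' → 'f'
i=4: add t[4]='r' → 'fr'
i=6: add t[6]='o' → 'fro'
i=8: add t[1]='o' → 'froo'
i=10: add t[3]='s' → 'froos'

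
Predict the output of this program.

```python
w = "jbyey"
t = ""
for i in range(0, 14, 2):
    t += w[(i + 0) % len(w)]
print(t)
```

jyybejy

i=0: add w[0]='j' → 'j'
i=2: add w[2]='y' → 'jy'
i=4: add w[4]='y' → 'jyy'
i=6: add w[1]='b' → 'jyyb'
i=8: add w[3]='e' → 'jyybe'
i=10: add w[0]='j' → 'jyybej'
i=12: add w[2]='y' → 'jyybejy'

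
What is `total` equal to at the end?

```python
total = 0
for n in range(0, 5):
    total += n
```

10

n=0: total = 0+0 = 0
n=1: total = 0+1 = 1
n=2: total = 1+2 = 3
n=3: total = 3+3 = 6
n=4: total = 6+4 = 10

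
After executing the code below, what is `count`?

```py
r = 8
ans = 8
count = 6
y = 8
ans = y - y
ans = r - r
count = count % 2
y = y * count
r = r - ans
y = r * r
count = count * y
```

ans = 8-8 = 0
ans = 8-8 = 0
count = 6%2 = 0
y = 8*0 = 0
r = 8-0 = 8
y = 8*8 = 64
count = 0*64 = 0

0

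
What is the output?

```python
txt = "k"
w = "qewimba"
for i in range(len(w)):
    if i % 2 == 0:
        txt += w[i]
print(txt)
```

i=0: add 'q' → 'kq'
i=1: skip
i=2: add 'w' → 'kqw'
i=3: skip
i=4: add 'm' → 'kqwm'
i=5: skip
i=6: add 'a' → 'kqwma'

kqwma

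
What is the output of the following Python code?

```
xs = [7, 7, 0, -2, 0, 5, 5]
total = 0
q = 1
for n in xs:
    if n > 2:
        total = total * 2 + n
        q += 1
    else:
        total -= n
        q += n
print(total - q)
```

104

n=7: >2, total = 0*2+7 = 7; q=2
n=7: >2, total = 7*2+7 = 21; q=3
n=0: not >2, total = 21-0 = 21; q=3
n=-2: not >2, total = 21-(-2) = 23; q=1
n=0: not >2, total = 23-0 = 23; q=1
n=5: >2, total = 23*2+5 = 51; q=2
n=5: >2, total = 51*2+5 = 107; q=3
total-q = 107-3 = 104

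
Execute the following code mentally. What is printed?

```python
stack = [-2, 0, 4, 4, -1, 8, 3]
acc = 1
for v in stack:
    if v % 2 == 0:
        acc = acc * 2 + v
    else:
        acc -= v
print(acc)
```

v=-2: even, acc = 1*2+(-2) = 0
v=0: even, acc = 0*2+0 = 0
v=4: even, acc = 0*2+4 = 4
v=4: even, acc = 4*2+4 = 12
v=-1: not even, acc = 12-(-1) = 13
v=8: even, acc = 13*2+8 = 34
v=3: not even, acc = 34-3 = 31

31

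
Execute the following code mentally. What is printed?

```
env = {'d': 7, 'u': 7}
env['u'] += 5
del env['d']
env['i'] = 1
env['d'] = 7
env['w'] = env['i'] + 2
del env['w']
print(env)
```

env['u'] = 7+5 = 12 → {'d': 7, 'u': 12}
del 'd' → {'u': 12}
env['i'] = 1 → {'u': 12, 'i': 1}
env['d'] = 7 → {'u': 12, 'i': 1, 'd': 7}
env['w'] = env['i']+2 = 3 → {'u': 12, 'i': 1, 'd': 7, 'w': 3}
del 'w' → {'u': 12, 'i': 1, 'd': 7}

{'u': 12, 'i': 1, 'd': 7}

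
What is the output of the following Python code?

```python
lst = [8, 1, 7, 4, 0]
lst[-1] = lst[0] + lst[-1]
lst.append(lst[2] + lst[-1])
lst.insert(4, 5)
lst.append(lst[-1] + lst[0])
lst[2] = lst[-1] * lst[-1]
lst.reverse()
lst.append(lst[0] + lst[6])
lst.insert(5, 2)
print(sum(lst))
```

lst[-1] = lst[0]+lst[-1] = 8+0 = 8 → [8, 1, 7, 4, 8]
append lst[2]+lst[-1] = 7+8 = 15 → [8, 1, 7, 4, 8, 15]
insert 5 at 4 → [8, 1, 7, 4, 5, 8, 15]
append lst[-1]+lst[0] = 15+8 = 23 → [8, 1, 7, 4, 5, 8, 15, 23]
lst[2] = lst[-1]*lst[-1] = 23*23 = 529 → [8, 1, 529, 4, 5, 8, 15, 23]
reverse → [23, 15, 8, 5, 4, 529, 1, 8]
append lst[0]+lst[6] = 23+1 = 24 → [23, 15, 8, 5, 4, 529, 1, 8, 24]
insert 2 at 5 → [23, 15, 8, 5, 4, 2, 529, 1, 8, 24]
sum = 619

619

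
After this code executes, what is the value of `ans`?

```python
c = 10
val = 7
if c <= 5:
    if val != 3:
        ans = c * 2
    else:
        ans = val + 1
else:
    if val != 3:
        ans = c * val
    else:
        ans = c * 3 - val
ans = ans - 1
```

69

c=10, val=7
c <= 5 is False; val != 3 is True
→ ans = c * val = 70
ans = 70-1 = 69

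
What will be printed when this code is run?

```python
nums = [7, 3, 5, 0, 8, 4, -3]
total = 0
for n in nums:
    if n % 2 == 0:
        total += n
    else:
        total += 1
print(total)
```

16

n=7: not even, total = 0+1 = 1
n=3: not even, total = 1+1 = 2
n=5: not even, total = 2+1 = 3
n=0: even, total = 3+0 = 3
n=8: even, total = 3+8 = 11
n=4: even, total = 11+4 = 15
n=-3: not even, total = 15+1 = 16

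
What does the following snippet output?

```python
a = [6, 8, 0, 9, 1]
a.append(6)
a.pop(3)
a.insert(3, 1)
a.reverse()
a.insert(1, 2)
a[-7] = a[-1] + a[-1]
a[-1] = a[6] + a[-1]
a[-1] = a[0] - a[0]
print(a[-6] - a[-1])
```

2

append 6 → [6, 8, 0, 9, 1, 6]
pop(3) removes 9 → [6, 8, 0, 1, 6]
insert 1 at 3 → [6, 8, 0, 1, 1, 6]
reverse → [6, 1, 1, 0, 8, 6]
insert 2 at 1 → [6, 2, 1, 1, 0, 8, 6]
a[-7] = a[-1]+a[-1] = 6+6 = 12 → [12, 2, 1, 1, 0, 8, 6]
a[-1] = a[6]+a[-1] = 6+6 = 12 → [12, 2, 1, 1, 0, 8, 12]
a[-1] = a[0]-a[0] = 12-12 = 0 → [12, 2, 1, 1, 0, 8, 0]
a[-6]-a[-1] = 2-0 = 2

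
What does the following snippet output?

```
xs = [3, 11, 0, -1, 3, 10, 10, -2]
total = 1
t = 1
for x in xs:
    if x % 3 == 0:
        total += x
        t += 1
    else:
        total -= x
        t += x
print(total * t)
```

x=3: %3==0, total = 1+3 = 4; t=2
x=11: not %3==0, total = 4-11 = -7; t=13
x=0: %3==0, total = (-7)+0 = -7; t=14
x=-1: not %3==0, total = (-7)-(-1) = -6; t=13
x=3: %3==0, total = (-6)+3 = -3; t=14
x=10: not %3==0, total = (-3)-10 = -13; t=24
x=10: not %3==0, total = (-13)-10 = -23; t=34
x=-2: not %3==0, total = (-23)-(-2) = -21; t=32
total*t = (-21)*32 = -672

-672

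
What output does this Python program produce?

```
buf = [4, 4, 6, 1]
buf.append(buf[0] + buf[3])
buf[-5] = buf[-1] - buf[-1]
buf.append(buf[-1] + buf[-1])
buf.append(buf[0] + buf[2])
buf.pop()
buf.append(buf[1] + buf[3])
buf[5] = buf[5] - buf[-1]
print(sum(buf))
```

26

append buf[0]+buf[3] = 4+1 = 5 → [4, 4, 6, 1, 5]
buf[-5] = buf[-1]-buf[-1] = 5-5 = 0 → [0, 4, 6, 1, 5]
append buf[-1]+buf[-1] = 5+5 = 10 → [0, 4, 6, 1, 5, 10]
append buf[0]+buf[2] = 0+6 = 6 → [0, 4, 6, 1, 5, 10, 6]
pop() removes 6 → [0, 4, 6, 1, 5, 10]
append buf[1]+buf[3] = 4+1 = 5 → [0, 4, 6, 1, 5, 10, 5]
buf[5] = buf[5]-buf[-1] = 10-5 = 5 → [0, 4, 6, 1, 5, 5, 5]
sum = 26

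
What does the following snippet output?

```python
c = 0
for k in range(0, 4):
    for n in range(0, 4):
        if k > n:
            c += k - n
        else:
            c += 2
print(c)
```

k=0,n=0: not 0>0, c = 0+2 = 2
k=0,n=1: not 0>1, c = 2+2 = 4
k=0,n=2: not 0>2, c = 4+2 = 6
k=0,n=3: not 0>3, c = 6+2 = 8
k=1,n=0: 1>0, c = 8+1 = 9
k=1,n=1: not 1>1, c = 9+2 = 11
k=1,n=2: not 1>2, c = 11+2 = 13
k=1,n=3: not 1>3, c = 13+2 = 15
k=2,n=0: 2>0, c = 15+2 = 17
k=2,n=1: 2>1, c = 17+1 = 18
k=2,n=2: not 2>2, c = 18+2 = 20
k=2,n=3: not 2>3, c = 20+2 = 22
k=3,n=0: 3>0, c = 22+3 = 25
k=3,n=1: 3>1, c = 25+2 = 27
k=3,n=2: 3>2, c = 27+1 = 28
k=3,n=3: not 3>3, c = 28+2 = 30

30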